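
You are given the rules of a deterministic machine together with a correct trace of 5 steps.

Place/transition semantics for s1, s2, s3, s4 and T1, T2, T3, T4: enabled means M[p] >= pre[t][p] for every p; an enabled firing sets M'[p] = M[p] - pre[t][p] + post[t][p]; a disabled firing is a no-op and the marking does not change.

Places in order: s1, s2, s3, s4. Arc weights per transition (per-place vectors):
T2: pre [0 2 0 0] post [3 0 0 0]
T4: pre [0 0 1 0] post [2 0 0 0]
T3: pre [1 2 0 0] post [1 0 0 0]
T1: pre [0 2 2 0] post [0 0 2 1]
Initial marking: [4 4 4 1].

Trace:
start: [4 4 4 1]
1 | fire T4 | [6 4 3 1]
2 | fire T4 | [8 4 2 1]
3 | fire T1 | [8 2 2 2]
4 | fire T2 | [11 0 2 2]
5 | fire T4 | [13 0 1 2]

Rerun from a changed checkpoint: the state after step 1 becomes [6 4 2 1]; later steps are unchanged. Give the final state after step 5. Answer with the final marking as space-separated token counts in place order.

13 2 0 1

state after step 1 := [6 4 2 1]
2 | fire T4 | [8 4 1 1]
3 | fire T1 | [8 4 1 1]
4 | fire T2 | [11 2 1 1]
5 | fire T4 | [13 2 0 1]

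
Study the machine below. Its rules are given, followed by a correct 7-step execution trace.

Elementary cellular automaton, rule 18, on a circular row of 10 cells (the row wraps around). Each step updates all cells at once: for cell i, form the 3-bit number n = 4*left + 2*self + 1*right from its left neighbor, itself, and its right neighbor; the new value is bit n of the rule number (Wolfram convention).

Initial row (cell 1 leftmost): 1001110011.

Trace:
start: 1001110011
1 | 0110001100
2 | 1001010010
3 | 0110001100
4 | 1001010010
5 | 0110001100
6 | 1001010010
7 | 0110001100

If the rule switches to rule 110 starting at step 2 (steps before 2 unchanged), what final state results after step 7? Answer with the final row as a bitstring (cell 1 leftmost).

0000000000

(re-executing steps 2..7 under rule 110; state before step 2: 0110001100)
2 | 1110011100
3 | 1010110101
4 | 1111111111
5 | 0000000000
6 | 0000000000
7 | 0000000000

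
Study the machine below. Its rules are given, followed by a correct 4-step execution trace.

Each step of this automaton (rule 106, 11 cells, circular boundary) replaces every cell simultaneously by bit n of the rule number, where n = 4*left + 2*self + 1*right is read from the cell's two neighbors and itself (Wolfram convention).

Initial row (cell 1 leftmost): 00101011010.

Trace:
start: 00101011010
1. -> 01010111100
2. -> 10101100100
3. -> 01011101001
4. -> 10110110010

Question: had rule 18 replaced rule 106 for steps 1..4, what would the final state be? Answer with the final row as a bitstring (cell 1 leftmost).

(re-executing steps 1..4 under rule 18; state before step 1: 00101011010)
1. -> 01000000001
2. -> 00100000010
3. -> 01010000101
4. -> 00001001000

00001001000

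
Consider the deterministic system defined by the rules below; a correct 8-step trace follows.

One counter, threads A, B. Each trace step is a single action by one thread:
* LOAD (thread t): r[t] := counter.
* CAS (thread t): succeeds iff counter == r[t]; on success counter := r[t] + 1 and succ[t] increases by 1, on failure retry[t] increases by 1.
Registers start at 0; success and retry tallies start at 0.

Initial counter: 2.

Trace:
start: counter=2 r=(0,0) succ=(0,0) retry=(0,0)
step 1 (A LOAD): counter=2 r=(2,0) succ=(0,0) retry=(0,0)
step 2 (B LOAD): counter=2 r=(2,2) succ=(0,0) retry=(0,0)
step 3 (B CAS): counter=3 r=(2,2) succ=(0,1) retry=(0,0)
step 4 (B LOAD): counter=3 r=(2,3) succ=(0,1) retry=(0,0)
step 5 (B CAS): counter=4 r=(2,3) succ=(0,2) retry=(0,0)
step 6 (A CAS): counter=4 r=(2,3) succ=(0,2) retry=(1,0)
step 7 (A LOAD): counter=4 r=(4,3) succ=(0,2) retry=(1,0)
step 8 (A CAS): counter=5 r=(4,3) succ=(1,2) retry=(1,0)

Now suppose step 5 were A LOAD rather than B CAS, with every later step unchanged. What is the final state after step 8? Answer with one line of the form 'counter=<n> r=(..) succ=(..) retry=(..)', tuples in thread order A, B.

(re-executing from step 5 with the substitution; state before step 5: counter=3 r=(2,3) succ=(0,1) retry=(0,0))
step 5 (A LOAD): counter=3 r=(3,3) succ=(0,1) retry=(0,0)
step 6 (A CAS): counter=4 r=(3,3) succ=(1,1) retry=(0,0)
step 7 (A LOAD): counter=4 r=(4,3) succ=(1,1) retry=(0,0)
step 8 (A CAS): counter=5 r=(4,3) succ=(2,1) retry=(0,0)

counter=5 r=(4,3) succ=(2,1) retry=(0,0)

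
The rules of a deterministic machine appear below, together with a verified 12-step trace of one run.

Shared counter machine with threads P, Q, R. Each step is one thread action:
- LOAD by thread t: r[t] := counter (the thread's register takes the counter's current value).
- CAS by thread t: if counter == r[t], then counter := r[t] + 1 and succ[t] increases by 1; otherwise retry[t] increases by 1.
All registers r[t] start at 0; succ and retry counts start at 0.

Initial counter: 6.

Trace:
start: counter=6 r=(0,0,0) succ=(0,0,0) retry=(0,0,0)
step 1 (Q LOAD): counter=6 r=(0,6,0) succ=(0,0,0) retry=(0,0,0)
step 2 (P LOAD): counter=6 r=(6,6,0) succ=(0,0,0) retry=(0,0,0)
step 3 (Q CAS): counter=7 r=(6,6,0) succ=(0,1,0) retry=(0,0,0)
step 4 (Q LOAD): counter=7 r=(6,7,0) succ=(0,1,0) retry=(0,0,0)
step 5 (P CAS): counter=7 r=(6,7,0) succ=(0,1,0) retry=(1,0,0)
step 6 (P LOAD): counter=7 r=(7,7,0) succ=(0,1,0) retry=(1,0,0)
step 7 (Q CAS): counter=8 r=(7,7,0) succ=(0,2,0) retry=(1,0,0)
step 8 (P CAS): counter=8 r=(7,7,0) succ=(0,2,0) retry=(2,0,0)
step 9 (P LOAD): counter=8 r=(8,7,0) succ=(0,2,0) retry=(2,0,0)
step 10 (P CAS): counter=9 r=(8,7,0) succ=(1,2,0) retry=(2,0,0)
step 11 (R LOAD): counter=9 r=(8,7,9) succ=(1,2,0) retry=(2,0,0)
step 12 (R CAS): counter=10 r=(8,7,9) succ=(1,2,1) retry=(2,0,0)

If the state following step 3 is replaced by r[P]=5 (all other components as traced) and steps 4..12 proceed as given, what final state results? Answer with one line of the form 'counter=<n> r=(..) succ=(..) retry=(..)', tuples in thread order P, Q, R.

state after step 3 := counter=7 r=(5,6,0) succ=(0,1,0) retry=(0,0,0)
step 4 (Q LOAD): counter=7 r=(5,7,0) succ=(0,1,0) retry=(0,0,0)
step 5 (P CAS): counter=7 r=(5,7,0) succ=(0,1,0) retry=(1,0,0)
step 6 (P LOAD): counter=7 r=(7,7,0) succ=(0,1,0) retry=(1,0,0)
step 7 (Q CAS): counter=8 r=(7,7,0) succ=(0,2,0) retry=(1,0,0)
step 8 (P CAS): counter=8 r=(7,7,0) succ=(0,2,0) retry=(2,0,0)
step 9 (P LOAD): counter=8 r=(8,7,0) succ=(0,2,0) retry=(2,0,0)
step 10 (P CAS): counter=9 r=(8,7,0) succ=(1,2,0) retry=(2,0,0)
step 11 (R LOAD): counter=9 r=(8,7,9) succ=(1,2,0) retry=(2,0,0)
step 12 (R CAS): counter=10 r=(8,7,9) succ=(1,2,1) retry=(2,0,0)

counter=10 r=(8,7,9) succ=(1,2,1) retry=(2,0,0)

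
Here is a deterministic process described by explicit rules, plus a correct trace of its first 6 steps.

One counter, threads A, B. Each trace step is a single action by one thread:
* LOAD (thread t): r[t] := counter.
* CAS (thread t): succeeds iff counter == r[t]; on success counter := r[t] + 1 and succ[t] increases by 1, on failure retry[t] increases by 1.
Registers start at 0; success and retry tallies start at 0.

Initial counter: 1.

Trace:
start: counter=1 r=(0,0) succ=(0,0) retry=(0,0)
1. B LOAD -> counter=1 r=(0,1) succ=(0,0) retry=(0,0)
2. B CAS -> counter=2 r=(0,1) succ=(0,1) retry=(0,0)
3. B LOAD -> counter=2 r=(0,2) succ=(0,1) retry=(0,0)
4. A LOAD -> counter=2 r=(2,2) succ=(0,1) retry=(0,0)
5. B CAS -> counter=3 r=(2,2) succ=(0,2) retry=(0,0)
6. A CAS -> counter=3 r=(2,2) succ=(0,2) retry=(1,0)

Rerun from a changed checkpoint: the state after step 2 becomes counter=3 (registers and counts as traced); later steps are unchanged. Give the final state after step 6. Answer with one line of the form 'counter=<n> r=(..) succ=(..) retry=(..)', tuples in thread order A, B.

counter=4 r=(3,3) succ=(0,2) retry=(1,0)

state after step 2 := counter=3 r=(0,1) succ=(0,1) retry=(0,0)
3. B LOAD -> counter=3 r=(0,3) succ=(0,1) retry=(0,0)
4. A LOAD -> counter=3 r=(3,3) succ=(0,1) retry=(0,0)
5. B CAS -> counter=4 r=(3,3) succ=(0,2) retry=(0,0)
6. A CAS -> counter=4 r=(3,3) succ=(0,2) retry=(1,0)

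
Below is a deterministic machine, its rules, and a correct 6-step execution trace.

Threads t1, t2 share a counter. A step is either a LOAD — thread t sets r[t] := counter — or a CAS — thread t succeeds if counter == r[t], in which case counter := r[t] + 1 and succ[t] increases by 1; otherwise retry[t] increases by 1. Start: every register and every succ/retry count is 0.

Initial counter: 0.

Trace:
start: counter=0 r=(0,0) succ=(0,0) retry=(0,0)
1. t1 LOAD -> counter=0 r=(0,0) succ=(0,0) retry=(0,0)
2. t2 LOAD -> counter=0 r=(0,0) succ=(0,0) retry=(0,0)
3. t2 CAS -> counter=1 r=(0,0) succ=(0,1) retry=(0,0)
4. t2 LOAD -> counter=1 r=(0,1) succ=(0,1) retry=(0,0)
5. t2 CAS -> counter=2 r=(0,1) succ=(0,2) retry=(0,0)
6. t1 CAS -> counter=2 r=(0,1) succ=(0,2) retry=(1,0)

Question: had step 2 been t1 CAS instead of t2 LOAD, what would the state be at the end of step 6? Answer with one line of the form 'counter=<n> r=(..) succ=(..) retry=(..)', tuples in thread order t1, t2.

counter=2 r=(0,1) succ=(1,1) retry=(1,1)

(re-executing from step 2 with the substitution; state before step 2: counter=0 r=(0,0) succ=(0,0) retry=(0,0))
2. t1 CAS -> counter=1 r=(0,0) succ=(1,0) retry=(0,0)
3. t2 CAS -> counter=1 r=(0,0) succ=(1,0) retry=(0,1)
4. t2 LOAD -> counter=1 r=(0,1) succ=(1,0) retry=(0,1)
5. t2 CAS -> counter=2 r=(0,1) succ=(1,1) retry=(0,1)
6. t1 CAS -> counter=2 r=(0,1) succ=(1,1) retry=(1,1)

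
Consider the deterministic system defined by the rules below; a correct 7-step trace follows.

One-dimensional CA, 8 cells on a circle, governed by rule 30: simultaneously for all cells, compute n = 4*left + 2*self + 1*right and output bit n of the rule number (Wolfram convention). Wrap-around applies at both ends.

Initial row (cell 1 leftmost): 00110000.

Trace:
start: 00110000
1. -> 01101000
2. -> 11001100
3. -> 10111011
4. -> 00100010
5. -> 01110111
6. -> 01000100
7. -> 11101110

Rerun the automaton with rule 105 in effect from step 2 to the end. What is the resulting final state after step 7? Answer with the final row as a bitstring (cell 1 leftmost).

11010011

(re-executing steps 2..7 under rule 105; state before step 2: 01101000)
2. -> 01110011
3. -> 11010011
4. -> 01100010
5. -> 01101000
6. -> 01110011
7. -> 11010011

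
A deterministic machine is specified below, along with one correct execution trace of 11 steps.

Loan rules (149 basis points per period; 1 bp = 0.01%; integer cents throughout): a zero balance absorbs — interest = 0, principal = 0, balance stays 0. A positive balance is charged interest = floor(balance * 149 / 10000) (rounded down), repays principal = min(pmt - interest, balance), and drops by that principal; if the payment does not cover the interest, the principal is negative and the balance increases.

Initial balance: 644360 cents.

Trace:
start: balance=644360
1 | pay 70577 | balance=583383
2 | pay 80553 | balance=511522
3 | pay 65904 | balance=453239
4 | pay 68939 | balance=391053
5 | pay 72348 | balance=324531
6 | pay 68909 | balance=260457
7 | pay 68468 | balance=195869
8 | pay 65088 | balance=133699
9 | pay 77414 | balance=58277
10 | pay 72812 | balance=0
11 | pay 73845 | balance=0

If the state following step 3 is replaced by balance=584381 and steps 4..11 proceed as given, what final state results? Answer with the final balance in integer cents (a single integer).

state after step 3 := balance=584381
4 | pay 68939 | balance=524149
5 | pay 72348 | balance=459610
6 | pay 68909 | balance=397549
7 | pay 68468 | balance=335004
8 | pay 65088 | balance=274907
9 | pay 77414 | balance=201589
10 | pay 72812 | balance=131780
11 | pay 73845 | balance=59898

59898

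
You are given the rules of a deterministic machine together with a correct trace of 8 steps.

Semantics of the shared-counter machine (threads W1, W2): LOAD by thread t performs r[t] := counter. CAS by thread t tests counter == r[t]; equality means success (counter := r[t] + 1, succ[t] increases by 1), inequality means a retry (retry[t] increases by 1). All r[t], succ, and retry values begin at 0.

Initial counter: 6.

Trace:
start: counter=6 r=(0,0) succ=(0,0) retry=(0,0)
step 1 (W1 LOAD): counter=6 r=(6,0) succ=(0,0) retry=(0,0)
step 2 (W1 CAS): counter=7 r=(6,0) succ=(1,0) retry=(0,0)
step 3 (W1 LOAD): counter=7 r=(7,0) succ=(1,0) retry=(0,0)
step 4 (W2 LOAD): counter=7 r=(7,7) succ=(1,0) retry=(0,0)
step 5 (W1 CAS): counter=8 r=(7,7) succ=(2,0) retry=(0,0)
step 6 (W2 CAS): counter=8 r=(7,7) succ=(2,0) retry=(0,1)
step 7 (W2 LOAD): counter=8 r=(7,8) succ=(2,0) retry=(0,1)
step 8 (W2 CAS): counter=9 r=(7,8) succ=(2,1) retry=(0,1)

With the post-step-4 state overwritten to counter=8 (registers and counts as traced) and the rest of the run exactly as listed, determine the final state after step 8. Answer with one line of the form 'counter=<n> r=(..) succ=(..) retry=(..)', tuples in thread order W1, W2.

state after step 4 := counter=8 r=(7,7) succ=(1,0) retry=(0,0)
step 5 (W1 CAS): counter=8 r=(7,7) succ=(1,0) retry=(1,0)
step 6 (W2 CAS): counter=8 r=(7,7) succ=(1,0) retry=(1,1)
step 7 (W2 LOAD): counter=8 r=(7,8) succ=(1,0) retry=(1,1)
step 8 (W2 CAS): counter=9 r=(7,8) succ=(1,1) retry=(1,1)

counter=9 r=(7,8) succ=(1,1) retry=(1,1)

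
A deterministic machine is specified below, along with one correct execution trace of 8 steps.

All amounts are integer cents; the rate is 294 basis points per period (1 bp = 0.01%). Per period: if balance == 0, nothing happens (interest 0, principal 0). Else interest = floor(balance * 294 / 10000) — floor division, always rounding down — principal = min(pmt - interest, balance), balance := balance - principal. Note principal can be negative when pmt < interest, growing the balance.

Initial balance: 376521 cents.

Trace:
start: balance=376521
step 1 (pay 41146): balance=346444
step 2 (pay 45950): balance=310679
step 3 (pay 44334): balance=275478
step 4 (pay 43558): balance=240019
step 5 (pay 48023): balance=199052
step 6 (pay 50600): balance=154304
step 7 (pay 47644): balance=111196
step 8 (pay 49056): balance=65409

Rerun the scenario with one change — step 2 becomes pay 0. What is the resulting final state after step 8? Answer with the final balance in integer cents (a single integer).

120083

(re-executing from step 2 with the substitution; state before step 2: balance=346444)
step 2 (pay 0): balance=356629
step 3 (pay 44334): balance=322779
step 4 (pay 43558): balance=288710
step 5 (pay 48023): balance=249175
step 6 (pay 50600): balance=205900
step 7 (pay 47644): balance=164309
step 8 (pay 49056): balance=120083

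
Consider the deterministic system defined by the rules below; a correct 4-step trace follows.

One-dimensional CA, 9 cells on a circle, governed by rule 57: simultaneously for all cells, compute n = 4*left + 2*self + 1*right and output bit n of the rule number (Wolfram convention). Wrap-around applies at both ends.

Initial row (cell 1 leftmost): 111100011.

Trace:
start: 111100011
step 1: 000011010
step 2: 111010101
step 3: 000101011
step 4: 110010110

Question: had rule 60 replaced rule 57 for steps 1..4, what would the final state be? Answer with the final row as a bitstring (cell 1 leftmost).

(re-executing steps 1..4 under rule 60; state before step 1: 111100011)
step 1: 000010010
step 2: 000011011
step 3: 100010110
step 4: 110011101

110011101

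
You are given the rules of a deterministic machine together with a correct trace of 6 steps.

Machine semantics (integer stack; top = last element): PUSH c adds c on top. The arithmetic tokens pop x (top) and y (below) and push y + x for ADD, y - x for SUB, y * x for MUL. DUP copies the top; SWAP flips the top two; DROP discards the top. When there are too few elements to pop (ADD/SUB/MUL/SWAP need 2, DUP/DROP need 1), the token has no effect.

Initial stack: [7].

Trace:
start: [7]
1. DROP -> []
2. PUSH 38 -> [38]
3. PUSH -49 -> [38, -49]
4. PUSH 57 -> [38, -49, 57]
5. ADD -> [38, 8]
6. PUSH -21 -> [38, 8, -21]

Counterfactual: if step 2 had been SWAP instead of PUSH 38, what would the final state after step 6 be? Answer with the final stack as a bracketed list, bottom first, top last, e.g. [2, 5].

(re-executing from step 2 with the substitution; state before step 2: [])
2. SWAP -> []
3. PUSH -49 -> [-49]
4. PUSH 57 -> [-49, 57]
5. ADD -> [8]
6. PUSH -21 -> [8, -21]

[8, -21]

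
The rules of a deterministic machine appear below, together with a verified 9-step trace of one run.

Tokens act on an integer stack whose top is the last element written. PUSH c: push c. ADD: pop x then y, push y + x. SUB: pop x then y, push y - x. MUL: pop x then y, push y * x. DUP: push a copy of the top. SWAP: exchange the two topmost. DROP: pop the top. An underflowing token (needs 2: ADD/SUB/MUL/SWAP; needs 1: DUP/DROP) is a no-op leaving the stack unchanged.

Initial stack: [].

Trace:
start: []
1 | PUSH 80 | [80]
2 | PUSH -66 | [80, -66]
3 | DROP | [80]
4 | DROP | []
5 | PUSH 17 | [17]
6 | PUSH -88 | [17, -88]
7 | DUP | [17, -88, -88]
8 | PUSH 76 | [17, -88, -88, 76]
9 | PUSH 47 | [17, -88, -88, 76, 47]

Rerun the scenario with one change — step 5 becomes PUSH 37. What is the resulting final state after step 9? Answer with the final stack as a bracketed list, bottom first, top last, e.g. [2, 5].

[37, -88, -88, 76, 47]

(re-executing from step 5 with the substitution; state before step 5: [])
5 | PUSH 37 | [37]
6 | PUSH -88 | [37, -88]
7 | DUP | [37, -88, -88]
8 | PUSH 76 | [37, -88, -88, 76]
9 | PUSH 47 | [37, -88, -88, 76, 47]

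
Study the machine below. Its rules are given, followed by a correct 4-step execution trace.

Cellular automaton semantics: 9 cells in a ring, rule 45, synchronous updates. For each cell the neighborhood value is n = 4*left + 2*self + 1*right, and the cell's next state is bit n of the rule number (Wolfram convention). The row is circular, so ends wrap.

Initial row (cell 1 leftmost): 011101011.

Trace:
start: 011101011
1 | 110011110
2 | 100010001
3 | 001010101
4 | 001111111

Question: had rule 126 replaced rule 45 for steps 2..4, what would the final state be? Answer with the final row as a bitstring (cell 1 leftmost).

(re-executing steps 2..4 under rule 126; state before step 2: 110011110)
2 | 111110011
3 | 000011110
4 | 000110011

000110011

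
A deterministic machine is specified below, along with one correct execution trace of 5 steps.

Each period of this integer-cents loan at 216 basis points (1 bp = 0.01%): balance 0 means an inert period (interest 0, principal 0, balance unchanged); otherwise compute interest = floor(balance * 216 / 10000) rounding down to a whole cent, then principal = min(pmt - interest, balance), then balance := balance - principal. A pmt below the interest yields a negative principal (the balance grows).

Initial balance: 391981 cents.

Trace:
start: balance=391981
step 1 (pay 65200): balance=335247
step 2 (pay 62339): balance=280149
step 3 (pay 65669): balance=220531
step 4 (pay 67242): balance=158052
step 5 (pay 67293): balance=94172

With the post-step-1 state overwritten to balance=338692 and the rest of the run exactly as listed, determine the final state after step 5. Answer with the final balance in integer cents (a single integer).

state after step 1 := balance=338692
step 2 (pay 62339): balance=283668
step 3 (pay 65669): balance=224126
step 4 (pay 67242): balance=161725
step 5 (pay 67293): balance=97925

97925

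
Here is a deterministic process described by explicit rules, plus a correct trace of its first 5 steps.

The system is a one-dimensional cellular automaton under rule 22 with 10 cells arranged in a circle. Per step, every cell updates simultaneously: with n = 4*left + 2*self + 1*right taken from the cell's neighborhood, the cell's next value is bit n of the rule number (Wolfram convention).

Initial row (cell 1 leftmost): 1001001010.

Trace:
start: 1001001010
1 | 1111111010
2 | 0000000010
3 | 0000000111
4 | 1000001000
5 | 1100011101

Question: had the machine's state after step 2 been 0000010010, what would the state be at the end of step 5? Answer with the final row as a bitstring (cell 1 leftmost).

state after step 2 := 0000010010
3 | 0000111111
4 | 1001000000
5 | 1111100001

1111100001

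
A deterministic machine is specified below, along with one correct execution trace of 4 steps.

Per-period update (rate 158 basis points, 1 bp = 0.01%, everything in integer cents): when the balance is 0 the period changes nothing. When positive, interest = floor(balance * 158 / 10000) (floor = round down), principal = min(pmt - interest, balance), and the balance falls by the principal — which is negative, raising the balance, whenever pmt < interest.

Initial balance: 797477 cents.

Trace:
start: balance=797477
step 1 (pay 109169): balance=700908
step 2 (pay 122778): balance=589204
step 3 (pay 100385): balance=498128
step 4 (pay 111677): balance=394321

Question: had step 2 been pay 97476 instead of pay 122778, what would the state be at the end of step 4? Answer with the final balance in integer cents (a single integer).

420429

(re-executing from step 2 with the substitution; state before step 2: balance=700908)
step 2 (pay 97476): balance=614506
step 3 (pay 100385): balance=523830
step 4 (pay 111677): balance=420429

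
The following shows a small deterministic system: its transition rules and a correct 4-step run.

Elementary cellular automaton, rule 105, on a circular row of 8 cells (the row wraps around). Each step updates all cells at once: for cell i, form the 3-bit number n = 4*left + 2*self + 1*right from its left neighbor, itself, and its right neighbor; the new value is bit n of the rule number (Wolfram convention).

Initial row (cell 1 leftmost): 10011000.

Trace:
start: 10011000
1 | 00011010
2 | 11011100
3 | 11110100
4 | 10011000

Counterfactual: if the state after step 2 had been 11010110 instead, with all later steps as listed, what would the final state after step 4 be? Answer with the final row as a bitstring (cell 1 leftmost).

00111000

state after step 2 := 11010110
3 | 11101111
4 | 00111000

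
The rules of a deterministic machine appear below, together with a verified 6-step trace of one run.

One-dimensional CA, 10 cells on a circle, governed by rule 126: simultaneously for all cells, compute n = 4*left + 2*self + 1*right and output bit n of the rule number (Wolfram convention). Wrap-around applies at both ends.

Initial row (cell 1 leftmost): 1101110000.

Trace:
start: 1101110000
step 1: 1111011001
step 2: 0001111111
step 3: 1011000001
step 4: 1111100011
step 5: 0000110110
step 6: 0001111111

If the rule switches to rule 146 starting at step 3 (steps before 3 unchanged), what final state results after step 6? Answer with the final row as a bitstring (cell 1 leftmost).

0001000001

(re-executing steps 3..6 under rule 146; state before step 3: 0001111111)
step 3: 1010111110
step 4: 0000011100
step 5: 0000101010
step 6: 0001000001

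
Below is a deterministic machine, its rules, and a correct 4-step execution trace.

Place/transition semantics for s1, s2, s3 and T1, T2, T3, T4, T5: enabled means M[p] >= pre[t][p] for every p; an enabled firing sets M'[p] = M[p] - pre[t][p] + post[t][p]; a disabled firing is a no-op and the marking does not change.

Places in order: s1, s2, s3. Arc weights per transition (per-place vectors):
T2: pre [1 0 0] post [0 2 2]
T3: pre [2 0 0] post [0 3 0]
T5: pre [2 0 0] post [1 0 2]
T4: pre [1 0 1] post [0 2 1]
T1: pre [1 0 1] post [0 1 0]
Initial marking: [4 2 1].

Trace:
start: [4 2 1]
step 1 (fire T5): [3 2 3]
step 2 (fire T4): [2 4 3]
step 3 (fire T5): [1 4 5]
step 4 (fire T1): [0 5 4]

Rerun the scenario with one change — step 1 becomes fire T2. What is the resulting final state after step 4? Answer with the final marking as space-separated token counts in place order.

0 7 4

(re-executing from step 1 with the substitution; state before step 1: [4 2 1])
step 1 (fire T2): [3 4 3]
step 2 (fire T4): [2 6 3]
step 3 (fire T5): [1 6 5]
step 4 (fire T1): [0 7 4]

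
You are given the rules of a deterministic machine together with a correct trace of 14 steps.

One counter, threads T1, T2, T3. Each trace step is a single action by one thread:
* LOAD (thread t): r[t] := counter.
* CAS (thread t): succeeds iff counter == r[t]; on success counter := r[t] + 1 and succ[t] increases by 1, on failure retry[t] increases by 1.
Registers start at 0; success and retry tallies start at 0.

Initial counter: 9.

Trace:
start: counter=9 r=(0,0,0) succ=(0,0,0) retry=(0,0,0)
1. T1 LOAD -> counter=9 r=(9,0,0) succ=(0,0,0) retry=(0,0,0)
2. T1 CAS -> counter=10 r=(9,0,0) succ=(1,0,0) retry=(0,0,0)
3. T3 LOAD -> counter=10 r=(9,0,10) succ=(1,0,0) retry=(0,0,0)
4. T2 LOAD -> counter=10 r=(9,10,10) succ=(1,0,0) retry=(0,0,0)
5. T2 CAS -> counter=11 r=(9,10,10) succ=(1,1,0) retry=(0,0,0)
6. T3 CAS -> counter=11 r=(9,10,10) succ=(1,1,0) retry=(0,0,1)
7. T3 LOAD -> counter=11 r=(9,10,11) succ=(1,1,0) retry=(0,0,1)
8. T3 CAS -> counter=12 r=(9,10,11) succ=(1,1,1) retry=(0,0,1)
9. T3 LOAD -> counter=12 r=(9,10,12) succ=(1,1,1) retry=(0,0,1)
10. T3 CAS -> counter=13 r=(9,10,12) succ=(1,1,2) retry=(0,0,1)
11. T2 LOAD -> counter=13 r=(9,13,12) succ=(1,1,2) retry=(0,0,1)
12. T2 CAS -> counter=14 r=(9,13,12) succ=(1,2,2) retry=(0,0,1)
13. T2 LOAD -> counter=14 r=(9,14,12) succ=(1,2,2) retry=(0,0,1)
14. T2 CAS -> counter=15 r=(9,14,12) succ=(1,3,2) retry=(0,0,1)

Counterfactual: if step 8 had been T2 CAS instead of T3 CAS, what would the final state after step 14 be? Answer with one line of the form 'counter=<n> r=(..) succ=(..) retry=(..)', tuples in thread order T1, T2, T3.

(re-executing from step 8 with the substitution; state before step 8: counter=11 r=(9,10,11) succ=(1,1,0) retry=(0,0,1))
8. T2 CAS -> counter=11 r=(9,10,11) succ=(1,1,0) retry=(0,1,1)
9. T3 LOAD -> counter=11 r=(9,10,11) succ=(1,1,0) retry=(0,1,1)
10. T3 CAS -> counter=12 r=(9,10,11) succ=(1,1,1) retry=(0,1,1)
11. T2 LOAD -> counter=12 r=(9,12,11) succ=(1,1,1) retry=(0,1,1)
12. T2 CAS -> counter=13 r=(9,12,11) succ=(1,2,1) retry=(0,1,1)
13. T2 LOAD -> counter=13 r=(9,13,11) succ=(1,2,1) retry=(0,1,1)
14. T2 CAS -> counter=14 r=(9,13,11) succ=(1,3,1) retry=(0,1,1)

counter=14 r=(9,13,11) succ=(1,3,1) retry=(0,1,1)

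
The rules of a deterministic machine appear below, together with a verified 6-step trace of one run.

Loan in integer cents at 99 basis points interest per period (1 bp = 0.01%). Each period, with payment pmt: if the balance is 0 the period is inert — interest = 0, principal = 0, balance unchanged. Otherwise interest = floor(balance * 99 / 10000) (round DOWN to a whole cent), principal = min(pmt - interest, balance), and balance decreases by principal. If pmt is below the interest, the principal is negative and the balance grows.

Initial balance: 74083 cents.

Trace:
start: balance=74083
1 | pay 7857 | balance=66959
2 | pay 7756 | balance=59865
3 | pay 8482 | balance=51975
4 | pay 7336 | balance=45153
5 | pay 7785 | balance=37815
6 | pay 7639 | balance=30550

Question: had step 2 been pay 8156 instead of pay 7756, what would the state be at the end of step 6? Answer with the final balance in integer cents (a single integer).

30133

(re-executing from step 2 with the substitution; state before step 2: balance=66959)
2 | pay 8156 | balance=59465
3 | pay 8482 | balance=51571
4 | pay 7336 | balance=44745
5 | pay 7785 | balance=37402
6 | pay 7639 | balance=30133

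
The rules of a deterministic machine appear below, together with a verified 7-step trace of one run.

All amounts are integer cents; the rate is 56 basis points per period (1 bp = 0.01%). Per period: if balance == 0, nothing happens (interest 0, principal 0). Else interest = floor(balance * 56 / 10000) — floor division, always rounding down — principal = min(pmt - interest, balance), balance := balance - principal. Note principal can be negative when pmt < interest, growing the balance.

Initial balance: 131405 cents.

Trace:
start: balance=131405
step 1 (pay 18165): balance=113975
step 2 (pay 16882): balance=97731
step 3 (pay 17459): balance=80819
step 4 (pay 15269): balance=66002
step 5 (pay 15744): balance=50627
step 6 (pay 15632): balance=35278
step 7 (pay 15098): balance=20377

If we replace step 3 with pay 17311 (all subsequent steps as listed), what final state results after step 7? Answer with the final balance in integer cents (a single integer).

(re-executing from step 3 with the substitution; state before step 3: balance=97731)
step 3 (pay 17311): balance=80967
step 4 (pay 15269): balance=66151
step 5 (pay 15744): balance=50777
step 6 (pay 15632): balance=35429
step 7 (pay 15098): balance=20529

20529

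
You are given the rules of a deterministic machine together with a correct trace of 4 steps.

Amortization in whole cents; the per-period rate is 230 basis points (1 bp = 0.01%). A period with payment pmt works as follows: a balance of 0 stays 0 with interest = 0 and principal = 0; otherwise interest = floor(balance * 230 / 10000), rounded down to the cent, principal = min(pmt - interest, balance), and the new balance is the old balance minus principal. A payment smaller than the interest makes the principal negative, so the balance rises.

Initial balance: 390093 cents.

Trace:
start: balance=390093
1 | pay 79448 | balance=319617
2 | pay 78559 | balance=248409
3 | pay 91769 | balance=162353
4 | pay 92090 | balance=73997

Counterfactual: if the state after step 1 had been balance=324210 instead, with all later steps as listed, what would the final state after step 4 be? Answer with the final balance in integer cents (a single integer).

state after step 1 := balance=324210
2 | pay 78559 | balance=253107
3 | pay 91769 | balance=167159
4 | pay 92090 | balance=78913

78913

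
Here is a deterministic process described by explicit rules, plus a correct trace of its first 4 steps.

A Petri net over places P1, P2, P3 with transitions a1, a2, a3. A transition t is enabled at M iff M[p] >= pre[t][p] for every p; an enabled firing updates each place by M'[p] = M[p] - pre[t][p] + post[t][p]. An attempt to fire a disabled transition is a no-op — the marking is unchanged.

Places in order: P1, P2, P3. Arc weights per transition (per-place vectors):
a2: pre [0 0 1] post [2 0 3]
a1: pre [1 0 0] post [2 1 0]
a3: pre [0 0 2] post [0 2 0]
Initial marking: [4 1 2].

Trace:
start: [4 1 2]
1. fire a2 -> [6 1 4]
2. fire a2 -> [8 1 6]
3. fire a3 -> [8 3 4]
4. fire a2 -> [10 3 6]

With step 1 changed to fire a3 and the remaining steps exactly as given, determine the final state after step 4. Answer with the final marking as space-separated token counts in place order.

4 3 0

(re-executing from step 1 with the substitution; state before step 1: [4 1 2])
1. fire a3 -> [4 3 0]
2. fire a2 -> [4 3 0]
3. fire a3 -> [4 3 0]
4. fire a2 -> [4 3 0]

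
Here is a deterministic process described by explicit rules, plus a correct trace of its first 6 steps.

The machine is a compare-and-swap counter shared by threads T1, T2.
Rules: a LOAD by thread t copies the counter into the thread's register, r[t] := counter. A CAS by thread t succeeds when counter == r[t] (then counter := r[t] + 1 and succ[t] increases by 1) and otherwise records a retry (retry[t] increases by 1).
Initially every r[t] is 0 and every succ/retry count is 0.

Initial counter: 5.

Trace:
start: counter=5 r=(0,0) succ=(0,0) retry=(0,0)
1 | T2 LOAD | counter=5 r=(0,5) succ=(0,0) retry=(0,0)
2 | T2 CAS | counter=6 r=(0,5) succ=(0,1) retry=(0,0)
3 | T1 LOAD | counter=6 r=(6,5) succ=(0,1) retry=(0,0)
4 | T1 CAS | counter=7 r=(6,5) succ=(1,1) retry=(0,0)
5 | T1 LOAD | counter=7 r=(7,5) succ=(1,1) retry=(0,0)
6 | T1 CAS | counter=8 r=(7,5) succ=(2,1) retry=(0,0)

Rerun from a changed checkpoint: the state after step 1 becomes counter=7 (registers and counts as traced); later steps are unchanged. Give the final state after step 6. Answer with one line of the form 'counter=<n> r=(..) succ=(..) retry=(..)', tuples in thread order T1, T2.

state after step 1 := counter=7 r=(0,5) succ=(0,0) retry=(0,0)
2 | T2 CAS | counter=7 r=(0,5) succ=(0,0) retry=(0,1)
3 | T1 LOAD | counter=7 r=(7,5) succ=(0,0) retry=(0,1)
4 | T1 CAS | counter=8 r=(7,5) succ=(1,0) retry=(0,1)
5 | T1 LOAD | counter=8 r=(8,5) succ=(1,0) retry=(0,1)
6 | T1 CAS | counter=9 r=(8,5) succ=(2,0) retry=(0,1)

counter=9 r=(8,5) succ=(2,0) retry=(0,1)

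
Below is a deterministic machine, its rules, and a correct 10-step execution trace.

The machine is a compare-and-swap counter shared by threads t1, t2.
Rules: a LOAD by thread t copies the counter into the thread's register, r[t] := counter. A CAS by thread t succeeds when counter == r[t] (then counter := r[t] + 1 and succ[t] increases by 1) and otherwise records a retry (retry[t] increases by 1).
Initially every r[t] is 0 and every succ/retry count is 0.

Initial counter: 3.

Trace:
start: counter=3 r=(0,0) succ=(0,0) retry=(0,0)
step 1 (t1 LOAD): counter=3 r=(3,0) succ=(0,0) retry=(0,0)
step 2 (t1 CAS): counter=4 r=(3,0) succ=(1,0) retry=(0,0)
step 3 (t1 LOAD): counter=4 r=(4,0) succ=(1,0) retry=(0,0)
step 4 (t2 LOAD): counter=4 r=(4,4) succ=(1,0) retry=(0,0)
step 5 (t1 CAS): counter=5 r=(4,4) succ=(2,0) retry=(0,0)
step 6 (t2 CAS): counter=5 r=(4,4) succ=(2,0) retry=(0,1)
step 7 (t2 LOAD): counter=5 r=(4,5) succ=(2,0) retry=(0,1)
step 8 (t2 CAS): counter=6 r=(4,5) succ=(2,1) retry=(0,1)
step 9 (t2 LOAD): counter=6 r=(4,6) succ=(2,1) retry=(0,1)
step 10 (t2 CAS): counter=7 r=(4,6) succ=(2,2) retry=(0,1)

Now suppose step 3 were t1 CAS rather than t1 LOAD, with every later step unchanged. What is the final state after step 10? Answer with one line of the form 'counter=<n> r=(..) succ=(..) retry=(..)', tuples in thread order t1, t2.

counter=7 r=(3,6) succ=(1,3) retry=(2,0)

(re-executing from step 3 with the substitution; state before step 3: counter=4 r=(3,0) succ=(1,0) retry=(0,0))
step 3 (t1 CAS): counter=4 r=(3,0) succ=(1,0) retry=(1,0)
step 4 (t2 LOAD): counter=4 r=(3,4) succ=(1,0) retry=(1,0)
step 5 (t1 CAS): counter=4 r=(3,4) succ=(1,0) retry=(2,0)
step 6 (t2 CAS): counter=5 r=(3,4) succ=(1,1) retry=(2,0)
step 7 (t2 LOAD): counter=5 r=(3,5) succ=(1,1) retry=(2,0)
step 8 (t2 CAS): counter=6 r=(3,5) succ=(1,2) retry=(2,0)
step 9 (t2 LOAD): counter=6 r=(3,6) succ=(1,2) retry=(2,0)
step 10 (t2 CAS): counter=7 r=(3,6) succ=(1,3) retry=(2,0)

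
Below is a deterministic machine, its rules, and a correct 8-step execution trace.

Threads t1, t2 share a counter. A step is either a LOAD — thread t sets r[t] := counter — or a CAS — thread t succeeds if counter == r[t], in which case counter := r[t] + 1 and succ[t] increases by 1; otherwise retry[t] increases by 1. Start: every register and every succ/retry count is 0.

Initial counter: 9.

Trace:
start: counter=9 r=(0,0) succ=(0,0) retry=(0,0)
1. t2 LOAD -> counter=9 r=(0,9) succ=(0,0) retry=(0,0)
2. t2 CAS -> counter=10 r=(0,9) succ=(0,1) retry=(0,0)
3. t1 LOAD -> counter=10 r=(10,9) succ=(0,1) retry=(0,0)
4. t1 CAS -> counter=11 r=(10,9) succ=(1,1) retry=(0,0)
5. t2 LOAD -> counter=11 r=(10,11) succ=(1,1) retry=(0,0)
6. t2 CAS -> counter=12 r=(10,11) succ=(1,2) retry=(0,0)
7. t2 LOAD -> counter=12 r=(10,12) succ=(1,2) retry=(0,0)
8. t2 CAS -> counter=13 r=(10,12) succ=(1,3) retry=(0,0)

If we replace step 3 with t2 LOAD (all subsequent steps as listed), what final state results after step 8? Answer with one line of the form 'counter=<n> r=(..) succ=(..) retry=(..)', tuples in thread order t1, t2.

(re-executing from step 3 with the substitution; state before step 3: counter=10 r=(0,9) succ=(0,1) retry=(0,0))
3. t2 LOAD -> counter=10 r=(0,10) succ=(0,1) retry=(0,0)
4. t1 CAS -> counter=10 r=(0,10) succ=(0,1) retry=(1,0)
5. t2 LOAD -> counter=10 r=(0,10) succ=(0,1) retry=(1,0)
6. t2 CAS -> counter=11 r=(0,10) succ=(0,2) retry=(1,0)
7. t2 LOAD -> counter=11 r=(0,11) succ=(0,2) retry=(1,0)
8. t2 CAS -> counter=12 r=(0,11) succ=(0,3) retry=(1,0)

counter=12 r=(0,11) succ=(0,3) retry=(1,0)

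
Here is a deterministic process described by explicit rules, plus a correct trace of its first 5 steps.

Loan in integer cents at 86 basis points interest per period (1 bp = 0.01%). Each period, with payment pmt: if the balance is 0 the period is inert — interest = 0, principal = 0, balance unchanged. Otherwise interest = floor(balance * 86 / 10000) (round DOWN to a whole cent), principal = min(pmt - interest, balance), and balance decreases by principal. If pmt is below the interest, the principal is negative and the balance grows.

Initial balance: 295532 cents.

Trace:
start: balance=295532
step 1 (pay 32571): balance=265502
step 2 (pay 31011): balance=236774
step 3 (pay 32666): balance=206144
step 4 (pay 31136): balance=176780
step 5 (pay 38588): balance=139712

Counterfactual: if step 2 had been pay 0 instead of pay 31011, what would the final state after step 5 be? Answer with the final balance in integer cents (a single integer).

(re-executing from step 2 with the substitution; state before step 2: balance=265502)
step 2 (pay 0): balance=267785
step 3 (pay 32666): balance=237421
step 4 (pay 31136): balance=208326
step 5 (pay 38588): balance=171529

171529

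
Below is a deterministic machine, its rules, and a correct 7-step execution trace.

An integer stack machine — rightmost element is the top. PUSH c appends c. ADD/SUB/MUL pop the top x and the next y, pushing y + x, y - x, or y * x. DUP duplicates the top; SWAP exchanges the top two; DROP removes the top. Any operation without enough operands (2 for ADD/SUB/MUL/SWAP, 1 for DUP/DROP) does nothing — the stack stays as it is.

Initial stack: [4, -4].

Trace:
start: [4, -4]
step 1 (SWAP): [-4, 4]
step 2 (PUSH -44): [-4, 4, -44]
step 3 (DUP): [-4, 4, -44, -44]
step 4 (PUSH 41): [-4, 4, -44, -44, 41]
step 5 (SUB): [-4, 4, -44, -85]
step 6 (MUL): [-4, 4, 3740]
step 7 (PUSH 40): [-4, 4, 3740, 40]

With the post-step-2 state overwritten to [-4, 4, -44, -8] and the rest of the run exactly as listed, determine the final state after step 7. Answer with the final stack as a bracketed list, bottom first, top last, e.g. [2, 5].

[-4, 4, -44, 392, 40]

state after step 2 := [-4, 4, -44, -8]
step 3 (DUP): [-4, 4, -44, -8, -8]
step 4 (PUSH 41): [-4, 4, -44, -8, -8, 41]
step 5 (SUB): [-4, 4, -44, -8, -49]
step 6 (MUL): [-4, 4, -44, 392]
step 7 (PUSH 40): [-4, 4, -44, 392, 40]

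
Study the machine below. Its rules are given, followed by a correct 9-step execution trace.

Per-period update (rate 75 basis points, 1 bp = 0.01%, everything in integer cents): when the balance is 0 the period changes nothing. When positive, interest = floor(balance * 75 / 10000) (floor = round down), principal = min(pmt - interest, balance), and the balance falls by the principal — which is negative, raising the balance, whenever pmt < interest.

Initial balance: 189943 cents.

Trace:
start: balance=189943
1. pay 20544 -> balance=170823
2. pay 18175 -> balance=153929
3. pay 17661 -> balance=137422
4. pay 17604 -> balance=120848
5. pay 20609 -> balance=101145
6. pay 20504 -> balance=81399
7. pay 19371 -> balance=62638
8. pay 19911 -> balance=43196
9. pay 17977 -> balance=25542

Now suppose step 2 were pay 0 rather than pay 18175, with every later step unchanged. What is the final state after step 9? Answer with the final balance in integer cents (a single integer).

44692

(re-executing from step 2 with the substitution; state before step 2: balance=170823)
2. pay 0 -> balance=172104
3. pay 17661 -> balance=155733
4. pay 17604 -> balance=139296
5. pay 20609 -> balance=119731
6. pay 20504 -> balance=100124
7. pay 19371 -> balance=81503
8. pay 19911 -> balance=62203
9. pay 17977 -> balance=44692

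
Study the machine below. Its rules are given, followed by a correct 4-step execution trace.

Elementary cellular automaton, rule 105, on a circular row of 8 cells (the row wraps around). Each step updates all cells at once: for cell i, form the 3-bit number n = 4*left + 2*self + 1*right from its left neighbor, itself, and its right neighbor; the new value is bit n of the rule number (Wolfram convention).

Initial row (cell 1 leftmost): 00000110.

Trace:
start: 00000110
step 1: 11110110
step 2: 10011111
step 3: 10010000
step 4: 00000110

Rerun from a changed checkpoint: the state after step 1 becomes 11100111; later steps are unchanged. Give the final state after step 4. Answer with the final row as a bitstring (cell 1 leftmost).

state after step 1 := 11100111
step 2: 00100100
step 3: 10000001
step 4: 10111101

10111101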